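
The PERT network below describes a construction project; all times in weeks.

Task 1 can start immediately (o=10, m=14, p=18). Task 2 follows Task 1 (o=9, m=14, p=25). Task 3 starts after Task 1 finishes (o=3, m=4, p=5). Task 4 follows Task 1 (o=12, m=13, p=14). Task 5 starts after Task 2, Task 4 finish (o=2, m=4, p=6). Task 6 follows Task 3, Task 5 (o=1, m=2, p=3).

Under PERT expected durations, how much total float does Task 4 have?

te_Task 1 = (10 + 4·14 + 18)/6 = 84/6 = 14
te_Task 2 = (9 + 4·14 + 25)/6 = 90/6 = 15
te_Task 3 = (3 + 4·4 + 5)/6 = 24/6 = 4
te_Task 4 = (12 + 4·13 + 14)/6 = 78/6 = 13
te_Task 5 = (2 + 4·4 + 6)/6 = 24/6 = 4
te_Task 6 = (1 + 4·2 + 3)/6 = 12/6 = 2

Forward pass:
ES_Task 1 = 0; EF_Task 1 = 14
ES_Task 2 = 14; EF_Task 2 = 14+15 = 29
ES_Task 3 = 14; EF_Task 3 = 14+4 = 18
ES_Task 4 = 14; EF_Task 4 = 14+13 = 27
ES_Task 5 = max(EF_Task 2=29, EF_Task 4=27) = 29; EF_Task 5 = 29+4 = 33
ES_Task 6 = max(EF_Task 3=18, EF_Task 5=33) = 33; EF_Task 6 = 33+2 = 35
Expected project duration μ = 35 weeks. Critical path: Task 1 → Task 2 → Task 5 → Task 6.

Backward pass:
LF_Task 6 = 35; LS_Task 6 = 35−2 = 33
LF_Task 5 = LS_Task 6 = 33; LS_Task 5 = 33−4 = 29
LF_Task 4 = LS_Task 5 = 29; LS_Task 4 = 29−13 = 16
LF_Task 3 = LS_Task 6 = 33; LS_Task 3 = 33−4 = 29
LF_Task 2 = LS_Task 5 = 29; LS_Task 2 = 29−15 = 14
LF_Task 1 = min(LS_Task 2=14, LS_Task 3=29, LS_Task 4=16) = 14; LS_Task 1 = 14−14 = 0
Slack_Task 4 = LS_Task 4 − ES_Task 4 = 16 − 14 = 2

2 weeks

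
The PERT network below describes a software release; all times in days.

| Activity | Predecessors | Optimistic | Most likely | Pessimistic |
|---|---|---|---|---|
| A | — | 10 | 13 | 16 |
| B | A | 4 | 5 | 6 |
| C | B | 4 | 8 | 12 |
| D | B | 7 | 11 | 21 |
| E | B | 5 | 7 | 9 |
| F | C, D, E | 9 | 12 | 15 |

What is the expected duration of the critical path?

42 days

te_A = (10 + 4·13 + 16)/6 = 78/6 = 13
te_B = (4 + 4·5 + 6)/6 = 30/6 = 5
te_C = (4 + 4·8 + 12)/6 = 48/6 = 8
te_D = (7 + 4·11 + 21)/6 = 72/6 = 12
te_E = (5 + 4·7 + 9)/6 = 42/6 = 7
te_F = (9 + 4·12 + 15)/6 = 72/6 = 12

Forward pass:
ES_A = 0; EF_A = 13
ES_B = 13; EF_B = 13+5 = 18
ES_C = 18; EF_C = 18+8 = 26
ES_D = 18; EF_D = 18+12 = 30
ES_E = 18; EF_E = 18+7 = 25
ES_F = max(EF_C=26, EF_D=30, EF_E=25) = 30; EF_F = 30+12 = 42
Expected project duration μ = 42 days. Critical path: A → B → D → F.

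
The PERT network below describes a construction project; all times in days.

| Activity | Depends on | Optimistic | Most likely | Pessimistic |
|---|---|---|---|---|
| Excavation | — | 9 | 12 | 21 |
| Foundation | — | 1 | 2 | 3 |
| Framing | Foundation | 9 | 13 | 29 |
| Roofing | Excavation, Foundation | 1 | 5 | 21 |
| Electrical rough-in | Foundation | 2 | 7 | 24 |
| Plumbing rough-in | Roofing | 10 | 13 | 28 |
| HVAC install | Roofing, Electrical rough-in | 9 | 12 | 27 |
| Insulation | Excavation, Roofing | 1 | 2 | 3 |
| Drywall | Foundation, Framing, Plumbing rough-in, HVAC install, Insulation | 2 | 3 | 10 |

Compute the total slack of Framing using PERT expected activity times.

18 days

te_Excavation = (9 + 4·12 + 21)/6 = 78/6 = 13
te_Foundation = (1 + 4·2 + 3)/6 = 12/6 = 2
te_Framing = (9 + 4·13 + 29)/6 = 90/6 = 15
te_Roofing = (1 + 4·5 + 21)/6 = 42/6 = 7
te_Electrical rough-in = (2 + 4·7 + 24)/6 = 54/6 = 9
te_Plumbing rough-in = (10 + 4·13 + 28)/6 = 90/6 = 15
te_HVAC install = (9 + 4·12 + 27)/6 = 84/6 = 14
te_Insulation = (1 + 4·2 + 3)/6 = 12/6 = 2
te_Drywall = (2 + 4·3 + 10)/6 = 24/6 = 4

Forward pass:
ES_Excavation = 0; EF_Excavation = 13
ES_Foundation = 0; EF_Foundation = 2
ES_Framing = 2; EF_Framing = 2+15 = 17
ES_Roofing = max(EF_Excavation=13, EF_Foundation=2) = 13; EF_Roofing = 13+7 = 20
ES_Electrical rough-in = 2; EF_Electrical rough-in = 2+9 = 11
ES_Plumbing rough-in = 20; EF_Plumbing rough-in = 20+15 = 35
ES_HVAC install = max(EF_Roofing=20, EF_Electrical rough-in=11) = 20; EF_HVAC install = 20+14 = 34
ES_Insulation = max(EF_Excavation=13, EF_Roofing=20) = 20; EF_Insulation = 20+2 = 22
ES_Drywall = max(EF_Foundation=2, EF_Framing=17, EF_Plumbing rough-in=35, EF_HVAC install=34, EF_Insulation=22) = 35; EF_Drywall = 35+4 = 39
Expected project duration μ = 39 days. Critical path: Excavation → Roofing → Plumbing rough-in → Drywall.

Backward pass:
LF_Drywall = 39; LS_Drywall = 39−4 = 35
LF_Insulation = LS_Drywall = 35; LS_Insulation = 35−2 = 33
LF_HVAC install = LS_Drywall = 35; LS_HVAC install = 35−14 = 21
LF_Plumbing rough-in = LS_Drywall = 35; LS_Plumbing rough-in = 35−15 = 20
LF_Electrical rough-in = LS_HVAC install = 21; LS_Electrical rough-in = 21−9 = 12
LF_Roofing = min(LS_Plumbing rough-in=20, LS_HVAC install=21, LS_Insulation=33) = 20; LS_Roofing = 20−7 = 13
LF_Framing = LS_Drywall = 35; LS_Framing = 35−15 = 20
LF_Foundation = min(LS_Framing=20, LS_Roofing=13, LS_Electrical rough-in=12, LS_Drywall=35) = 12; LS_Foundation = 12−2 = 10
LF_Excavation = min(LS_Roofing=13, LS_Insulation=33) = 13; LS_Excavation = 13−13 = 0
Slack_Framing = LS_Framing − ES_Framing = 20 − 2 = 18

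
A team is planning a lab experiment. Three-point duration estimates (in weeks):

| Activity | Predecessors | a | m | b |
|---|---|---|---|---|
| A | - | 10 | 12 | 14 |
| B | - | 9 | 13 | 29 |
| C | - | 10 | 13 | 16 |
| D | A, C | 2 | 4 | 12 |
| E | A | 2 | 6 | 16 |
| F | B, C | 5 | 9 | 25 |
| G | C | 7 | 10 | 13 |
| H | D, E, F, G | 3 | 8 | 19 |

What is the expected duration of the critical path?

te_A = (10 + 4·12 + 14)/6 = 72/6 = 12
te_B = (9 + 4·13 + 29)/6 = 90/6 = 15
te_C = (10 + 4·13 + 16)/6 = 78/6 = 13
te_D = (2 + 4·4 + 12)/6 = 30/6 = 5
te_E = (2 + 4·6 + 16)/6 = 42/6 = 7
te_F = (5 + 4·9 + 25)/6 = 66/6 = 11
te_G = (7 + 4·10 + 13)/6 = 60/6 = 10
te_H = (3 + 4·8 + 19)/6 = 54/6 = 9

Forward pass:
ES_A = 0; EF_A = 12
ES_B = 0; EF_B = 15
ES_C = 0; EF_C = 13
ES_D = max(EF_A=12, EF_C=13) = 13; EF_D = 13+5 = 18
ES_E = 12; EF_E = 12+7 = 19
ES_F = max(EF_B=15, EF_C=13) = 15; EF_F = 15+11 = 26
ES_G = 13; EF_G = 13+10 = 23
ES_H = max(EF_D=18, EF_E=19, EF_F=26, EF_G=23) = 26; EF_H = 26+9 = 35
Expected project duration μ = 35 weeks. Critical path: B → F → H.

35 weeks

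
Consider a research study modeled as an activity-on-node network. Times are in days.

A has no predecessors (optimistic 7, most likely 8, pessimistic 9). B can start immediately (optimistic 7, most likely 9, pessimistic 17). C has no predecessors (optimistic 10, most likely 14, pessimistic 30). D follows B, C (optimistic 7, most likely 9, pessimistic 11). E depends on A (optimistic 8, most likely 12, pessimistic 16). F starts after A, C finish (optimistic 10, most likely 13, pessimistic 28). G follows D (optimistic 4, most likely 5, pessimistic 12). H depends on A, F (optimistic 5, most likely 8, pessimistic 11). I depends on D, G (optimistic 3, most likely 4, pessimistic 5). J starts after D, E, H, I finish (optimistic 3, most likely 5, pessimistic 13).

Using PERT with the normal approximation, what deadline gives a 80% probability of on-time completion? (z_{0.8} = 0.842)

49.1 days

te_A = (7 + 4·8 + 9)/6 = 48/6 = 8; σ²_A = ((9−7)/6)² = 0.111
te_B = (7 + 4·9 + 17)/6 = 60/6 = 10; σ²_B = ((17−7)/6)² = 2.778
te_C = (10 + 4·14 + 30)/6 = 96/6 = 16; σ²_C = ((30−10)/6)² = 11.111
te_D = (7 + 4·9 + 11)/6 = 54/6 = 9; σ²_D = ((11−7)/6)² = 0.444
te_E = (8 + 4·12 + 16)/6 = 72/6 = 12; σ²_E = ((16−8)/6)² = 1.778
te_F = (10 + 4·13 + 28)/6 = 90/6 = 15; σ²_F = ((28−10)/6)² = 9.000
te_G = (4 + 4·5 + 12)/6 = 36/6 = 6; σ²_G = ((12−4)/6)² = 1.778
te_H = (5 + 4·8 + 11)/6 = 48/6 = 8; σ²_H = ((11−5)/6)² = 1.000
te_I = (3 + 4·4 + 5)/6 = 24/6 = 4; σ²_I = ((5−3)/6)² = 0.111
te_J = (3 + 4·5 + 13)/6 = 36/6 = 6; σ²_J = ((13−3)/6)² = 2.778

Forward pass:
ES_A = 0; EF_A = 8
ES_B = 0; EF_B = 10
ES_C = 0; EF_C = 16
ES_D = max(EF_B=10, EF_C=16) = 16; EF_D = 16+9 = 25
ES_E = 8; EF_E = 8+12 = 20
ES_F = max(EF_A=8, EF_C=16) = 16; EF_F = 16+15 = 31
ES_G = 25; EF_G = 25+6 = 31
ES_H = max(EF_A=8, EF_F=31) = 31; EF_H = 31+8 = 39
ES_I = max(EF_D=25, EF_G=31) = 31; EF_I = 31+4 = 35
ES_J = max(EF_D=25, EF_E=20, EF_H=39, EF_I=35) = 39; EF_J = 39+6 = 45
Expected project duration μ = 45 days. Critical path: C → F → H → J.

Variance along critical path = 11.111 + 9.000 + 1.000 + 2.778 = 23.889; σ = 4.888 days.
D = μ + z·σ = 45 + 0.842·4.888 = 49.1 days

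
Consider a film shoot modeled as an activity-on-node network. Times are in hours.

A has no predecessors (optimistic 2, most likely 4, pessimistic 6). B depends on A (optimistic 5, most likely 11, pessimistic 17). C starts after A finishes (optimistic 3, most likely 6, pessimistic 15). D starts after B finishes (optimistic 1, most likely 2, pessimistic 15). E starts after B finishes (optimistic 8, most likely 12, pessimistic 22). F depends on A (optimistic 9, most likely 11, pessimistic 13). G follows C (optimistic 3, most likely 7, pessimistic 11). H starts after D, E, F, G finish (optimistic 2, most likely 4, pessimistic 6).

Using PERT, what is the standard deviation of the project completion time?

te_A = (2 + 4·4 + 6)/6 = 24/6 = 4; σ²_A = ((6−2)/6)² = 0.444
te_B = (5 + 4·11 + 17)/6 = 66/6 = 11; σ²_B = ((17−5)/6)² = 4.000
te_C = (3 + 4·6 + 15)/6 = 42/6 = 7; σ²_C = ((15−3)/6)² = 4.000
te_D = (1 + 4·2 + 15)/6 = 24/6 = 4; σ²_D = ((15−1)/6)² = 5.444
te_E = (8 + 4·12 + 22)/6 = 78/6 = 13; σ²_E = ((22−8)/6)² = 5.444
te_F = (9 + 4·11 + 13)/6 = 66/6 = 11; σ²_F = ((13−9)/6)² = 0.444
te_G = (3 + 4·7 + 11)/6 = 42/6 = 7; σ²_G = ((11−3)/6)² = 1.778
te_H = (2 + 4·4 + 6)/6 = 24/6 = 4; σ²_H = ((6−2)/6)² = 0.444

Forward pass:
ES_A = 0; EF_A = 4
ES_B = 4; EF_B = 4+11 = 15
ES_C = 4; EF_C = 4+7 = 11
ES_D = 15; EF_D = 15+4 = 19
ES_E = 15; EF_E = 15+13 = 28
ES_F = 4; EF_F = 4+11 = 15
ES_G = 11; EF_G = 11+7 = 18
ES_H = max(EF_D=19, EF_E=28, EF_F=15, EF_G=18) = 28; EF_H = 28+4 = 32
Expected project duration μ = 32 hours. Critical path: A → B → E → H.

Variance along critical path = 0.444 + 4.000 + 5.444 + 0.444 = 10.333
σ = √10.333 = 3.215 hours

3.21 hours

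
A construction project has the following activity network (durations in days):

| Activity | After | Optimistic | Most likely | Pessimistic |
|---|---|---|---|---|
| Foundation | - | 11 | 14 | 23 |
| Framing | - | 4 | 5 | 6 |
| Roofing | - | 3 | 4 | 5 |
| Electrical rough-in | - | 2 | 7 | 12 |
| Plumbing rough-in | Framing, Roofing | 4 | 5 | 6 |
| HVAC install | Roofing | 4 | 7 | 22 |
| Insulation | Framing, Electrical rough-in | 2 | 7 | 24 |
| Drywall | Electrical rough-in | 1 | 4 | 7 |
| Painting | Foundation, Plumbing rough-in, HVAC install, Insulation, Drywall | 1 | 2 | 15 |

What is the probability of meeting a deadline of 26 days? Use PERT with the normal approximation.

te_Foundation = (11 + 4·14 + 23)/6 = 90/6 = 15; σ²_Foundation = ((23−11)/6)² = 4.000
te_Framing = (4 + 4·5 + 6)/6 = 30/6 = 5; σ²_Framing = ((6−4)/6)² = 0.111
te_Roofing = (3 + 4·4 + 5)/6 = 24/6 = 4; σ²_Roofing = ((5−3)/6)² = 0.111
te_Electrical rough-in = (2 + 4·7 + 12)/6 = 42/6 = 7; σ²_Electrical rough-in = ((12−2)/6)² = 2.778
te_Plumbing rough-in = (4 + 4·5 + 6)/6 = 30/6 = 5; σ²_Plumbing rough-in = ((6−4)/6)² = 0.111
te_HVAC install = (4 + 4·7 + 22)/6 = 54/6 = 9; σ²_HVAC install = ((22−4)/6)² = 9.000
te_Insulation = (2 + 4·7 + 24)/6 = 54/6 = 9; σ²_Insulation = ((24−2)/6)² = 13.444
te_Drywall = (1 + 4·4 + 7)/6 = 24/6 = 4; σ²_Drywall = ((7−1)/6)² = 1.000
te_Painting = (1 + 4·2 + 15)/6 = 24/6 = 4; σ²_Painting = ((15−1)/6)² = 5.444

Forward pass:
ES_Foundation = 0; EF_Foundation = 15
ES_Framing = 0; EF_Framing = 5
ES_Roofing = 0; EF_Roofing = 4
ES_Electrical rough-in = 0; EF_Electrical rough-in = 7
ES_Plumbing rough-in = max(EF_Framing=5, EF_Roofing=4) = 5; EF_Plumbing rough-in = 5+5 = 10
ES_HVAC install = 4; EF_HVAC install = 4+9 = 13
ES_Insulation = max(EF_Framing=5, EF_Electrical rough-in=7) = 7; EF_Insulation = 7+9 = 16
ES_Drywall = 7; EF_Drywall = 7+4 = 11
ES_Painting = max(EF_Foundation=15, EF_Plumbing rough-in=10, EF_HVAC install=13, EF_Insulation=16, EF_Drywall=11) = 16; EF_Painting = 16+4 = 20
Expected project duration μ = 20 days. Critical path: Electrical rough-in → Insulation → Painting.

Variance along critical path = 2.778 + 13.444 + 5.444 = 21.667; σ = √21.667 = 4.655 days.
Z = (26 − 20) / 4.655 = 1.289
P(T ≤ 26) = Φ(1.289) ≈ 0.901

0.901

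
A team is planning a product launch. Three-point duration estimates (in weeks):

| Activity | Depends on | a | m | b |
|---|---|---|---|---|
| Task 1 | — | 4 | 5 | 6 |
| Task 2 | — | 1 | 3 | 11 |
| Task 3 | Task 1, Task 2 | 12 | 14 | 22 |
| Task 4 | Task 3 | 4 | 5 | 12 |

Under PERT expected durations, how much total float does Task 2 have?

te_Task 1 = (4 + 4·5 + 6)/6 = 30/6 = 5
te_Task 2 = (1 + 4·3 + 11)/6 = 24/6 = 4
te_Task 3 = (12 + 4·14 + 22)/6 = 90/6 = 15
te_Task 4 = (4 + 4·5 + 12)/6 = 36/6 = 6

Forward pass:
ES_Task 1 = 0; EF_Task 1 = 5
ES_Task 2 = 0; EF_Task 2 = 4
ES_Task 3 = max(EF_Task 1=5, EF_Task 2=4) = 5; EF_Task 3 = 5+15 = 20
ES_Task 4 = 20; EF_Task 4 = 20+6 = 26
Expected project duration μ = 26 weeks. Critical path: Task 1 → Task 3 → Task 4.

Backward pass:
LF_Task 4 = 26; LS_Task 4 = 26−6 = 20
LF_Task 3 = LS_Task 4 = 20; LS_Task 3 = 20−15 = 5
LF_Task 2 = LS_Task 3 = 5; LS_Task 2 = 5−4 = 1
LF_Task 1 = LS_Task 3 = 5; LS_Task 1 = 5−5 = 0
Slack_Task 2 = LS_Task 2 − ES_Task 2 = 1 − 0 = 1

1 weeks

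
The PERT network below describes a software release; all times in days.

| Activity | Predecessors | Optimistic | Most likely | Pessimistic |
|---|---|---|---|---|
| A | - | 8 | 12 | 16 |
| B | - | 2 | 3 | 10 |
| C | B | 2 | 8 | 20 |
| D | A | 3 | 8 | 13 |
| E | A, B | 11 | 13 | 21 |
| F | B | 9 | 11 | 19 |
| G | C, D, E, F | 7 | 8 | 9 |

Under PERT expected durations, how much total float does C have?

te_A = (8 + 4·12 + 16)/6 = 72/6 = 12
te_B = (2 + 4·3 + 10)/6 = 24/6 = 4
te_C = (2 + 4·8 + 20)/6 = 54/6 = 9
te_D = (3 + 4·8 + 13)/6 = 48/6 = 8
te_E = (11 + 4·13 + 21)/6 = 84/6 = 14
te_F = (9 + 4·11 + 19)/6 = 72/6 = 12
te_G = (7 + 4·8 + 9)/6 = 48/6 = 8

Forward pass:
ES_A = 0; EF_A = 12
ES_B = 0; EF_B = 4
ES_C = 4; EF_C = 4+9 = 13
ES_D = 12; EF_D = 12+8 = 20
ES_E = max(EF_A=12, EF_B=4) = 12; EF_E = 12+14 = 26
ES_F = 4; EF_F = 4+12 = 16
ES_G = max(EF_C=13, EF_D=20, EF_E=26, EF_F=16) = 26; EF_G = 26+8 = 34
Expected project duration μ = 34 days. Critical path: A → E → G.

Backward pass:
LF_G = 34; LS_G = 34−8 = 26
LF_F = LS_G = 26; LS_F = 26−12 = 14
LF_E = LS_G = 26; LS_E = 26−14 = 12
LF_D = LS_G = 26; LS_D = 26−8 = 18
LF_C = LS_G = 26; LS_C = 26−9 = 17
LF_B = min(LS_C=17, LS_E=12, LS_F=14) = 12; LS_B = 12−4 = 8
LF_A = min(LS_D=18, LS_E=12) = 12; LS_A = 12−12 = 0
Slack_C = LS_C − ES_C = 17 − 4 = 13

13 days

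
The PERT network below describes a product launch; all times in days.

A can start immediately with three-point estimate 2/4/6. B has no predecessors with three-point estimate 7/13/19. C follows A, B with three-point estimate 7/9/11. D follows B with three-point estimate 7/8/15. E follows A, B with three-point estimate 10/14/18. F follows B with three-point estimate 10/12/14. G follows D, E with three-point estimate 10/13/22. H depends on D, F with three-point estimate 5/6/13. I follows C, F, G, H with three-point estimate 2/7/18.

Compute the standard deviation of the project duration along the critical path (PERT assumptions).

4.11 days

te_A = (2 + 4·4 + 6)/6 = 24/6 = 4; σ²_A = ((6−2)/6)² = 0.444
te_B = (7 + 4·13 + 19)/6 = 78/6 = 13; σ²_B = ((19−7)/6)² = 4.000
te_C = (7 + 4·9 + 11)/6 = 54/6 = 9; σ²_C = ((11−7)/6)² = 0.444
te_D = (7 + 4·8 + 15)/6 = 54/6 = 9; σ²_D = ((15−7)/6)² = 1.778
te_E = (10 + 4·14 + 18)/6 = 84/6 = 14; σ²_E = ((18−10)/6)² = 1.778
te_F = (10 + 4·12 + 14)/6 = 72/6 = 12; σ²_F = ((14−10)/6)² = 0.444
te_G = (10 + 4·13 + 22)/6 = 84/6 = 14; σ²_G = ((22−10)/6)² = 4.000
te_H = (5 + 4·6 + 13)/6 = 42/6 = 7; σ²_H = ((13−5)/6)² = 1.778
te_I = (2 + 4·7 + 18)/6 = 48/6 = 8; σ²_I = ((18−2)/6)² = 7.111

Forward pass:
ES_A = 0; EF_A = 4
ES_B = 0; EF_B = 13
ES_C = max(EF_A=4, EF_B=13) = 13; EF_C = 13+9 = 22
ES_D = 13; EF_D = 13+9 = 22
ES_E = max(EF_A=4, EF_B=13) = 13; EF_E = 13+14 = 27
ES_F = 13; EF_F = 13+12 = 25
ES_G = max(EF_D=22, EF_E=27) = 27; EF_G = 27+14 = 41
ES_H = max(EF_D=22, EF_F=25) = 25; EF_H = 25+7 = 32
ES_I = max(EF_C=22, EF_F=25, EF_G=41, EF_H=32) = 41; EF_I = 41+8 = 49
Expected project duration μ = 49 days. Critical path: B → E → G → I.

Variance along critical path = 4.000 + 1.778 + 4.000 + 7.111 = 16.889
σ = √16.889 = 4.110 days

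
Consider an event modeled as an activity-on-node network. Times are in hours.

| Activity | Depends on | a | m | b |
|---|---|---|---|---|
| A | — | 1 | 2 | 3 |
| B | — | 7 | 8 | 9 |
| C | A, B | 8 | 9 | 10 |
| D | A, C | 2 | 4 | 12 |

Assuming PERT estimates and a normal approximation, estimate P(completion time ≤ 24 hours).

te_A = (1 + 4·2 + 3)/6 = 12/6 = 2; σ²_A = ((3−1)/6)² = 0.111
te_B = (7 + 4·8 + 9)/6 = 48/6 = 8; σ²_B = ((9−7)/6)² = 0.111
te_C = (8 + 4·9 + 10)/6 = 54/6 = 9; σ²_C = ((10−8)/6)² = 0.111
te_D = (2 + 4·4 + 12)/6 = 30/6 = 5; σ²_D = ((12−2)/6)² = 2.778

Forward pass:
ES_A = 0; EF_A = 2
ES_B = 0; EF_B = 8
ES_C = max(EF_A=2, EF_B=8) = 8; EF_C = 8+9 = 17
ES_D = max(EF_A=2, EF_C=17) = 17; EF_D = 17+5 = 22
Expected project duration μ = 22 hours. Critical path: B → C → D.

Variance along critical path = 0.111 + 0.111 + 2.778 = 3.000; σ = √3.000 = 1.732 hours.
Z = (24 − 22) / 1.732 = 1.155
P(T ≤ 24) = Φ(1.155) ≈ 0.876

0.876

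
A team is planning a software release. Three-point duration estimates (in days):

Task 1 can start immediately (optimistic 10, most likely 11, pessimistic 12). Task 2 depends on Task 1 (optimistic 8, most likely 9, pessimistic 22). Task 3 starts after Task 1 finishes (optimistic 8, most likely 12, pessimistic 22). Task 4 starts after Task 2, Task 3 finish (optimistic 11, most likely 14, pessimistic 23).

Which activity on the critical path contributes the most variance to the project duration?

Task 3

te_Task 1 = (10 + 4·11 + 12)/6 = 66/6 = 11; σ²_Task 1 = ((12−10)/6)² = 0.111
te_Task 2 = (8 + 4·9 + 22)/6 = 66/6 = 11; σ²_Task 2 = ((22−8)/6)² = 5.444
te_Task 3 = (8 + 4·12 + 22)/6 = 78/6 = 13; σ²_Task 3 = ((22−8)/6)² = 5.444
te_Task 4 = (11 + 4·14 + 23)/6 = 90/6 = 15; σ²_Task 4 = ((23−11)/6)² = 4.000

Forward pass:
ES_Task 1 = 0; EF_Task 1 = 11
ES_Task 2 = 11; EF_Task 2 = 11+11 = 22
ES_Task 3 = 11; EF_Task 3 = 11+13 = 24
ES_Task 4 = max(EF_Task 2=22, EF_Task 3=24) = 24; EF_Task 4 = 24+15 = 39
Expected project duration μ = 39 days. Critical path: Task 1 → Task 3 → Task 4.

Variances on critical path: σ²_Task 1=0.111, σ²_Task 3=5.444, σ²_Task 4=4.000.
Largest is σ²_Task 3 = 5.444.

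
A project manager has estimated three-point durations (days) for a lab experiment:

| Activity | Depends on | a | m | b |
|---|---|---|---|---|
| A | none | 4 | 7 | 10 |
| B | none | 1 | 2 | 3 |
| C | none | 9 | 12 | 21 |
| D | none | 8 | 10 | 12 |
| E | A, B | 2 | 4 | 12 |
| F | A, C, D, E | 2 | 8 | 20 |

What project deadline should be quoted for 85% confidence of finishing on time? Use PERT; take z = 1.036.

te_A = (4 + 4·7 + 10)/6 = 42/6 = 7; σ²_A = ((10−4)/6)² = 1.000
te_B = (1 + 4·2 + 3)/6 = 12/6 = 2; σ²_B = ((3−1)/6)² = 0.111
te_C = (9 + 4·12 + 21)/6 = 78/6 = 13; σ²_C = ((21−9)/6)² = 4.000
te_D = (8 + 4·10 + 12)/6 = 60/6 = 10; σ²_D = ((12−8)/6)² = 0.444
te_E = (2 + 4·4 + 12)/6 = 30/6 = 5; σ²_E = ((12−2)/6)² = 2.778
te_F = (2 + 4·8 + 20)/6 = 54/6 = 9; σ²_F = ((20−2)/6)² = 9.000

Forward pass:
ES_A = 0; EF_A = 7
ES_B = 0; EF_B = 2
ES_C = 0; EF_C = 13
ES_D = 0; EF_D = 10
ES_E = max(EF_A=7, EF_B=2) = 7; EF_E = 7+5 = 12
ES_F = max(EF_A=7, EF_C=13, EF_D=10, EF_E=12) = 13; EF_F = 13+9 = 22
Expected project duration μ = 22 days. Critical path: C → F.

Variance along critical path = 4.000 + 9.000 = 13.000; σ = 3.606 days.
D = μ + z·σ = 22 + 1.036·3.606 = 25.7 days

25.7 days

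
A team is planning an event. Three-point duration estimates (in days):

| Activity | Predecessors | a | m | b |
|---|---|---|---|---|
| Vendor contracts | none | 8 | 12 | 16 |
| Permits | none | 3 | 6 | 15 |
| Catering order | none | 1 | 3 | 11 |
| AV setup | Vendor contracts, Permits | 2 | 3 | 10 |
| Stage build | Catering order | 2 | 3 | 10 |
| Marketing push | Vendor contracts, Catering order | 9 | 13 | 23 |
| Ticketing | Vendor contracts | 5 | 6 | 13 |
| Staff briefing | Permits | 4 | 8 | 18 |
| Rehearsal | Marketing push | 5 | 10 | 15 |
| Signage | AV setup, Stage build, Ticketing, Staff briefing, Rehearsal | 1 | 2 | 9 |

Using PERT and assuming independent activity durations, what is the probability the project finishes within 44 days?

te_Vendor contracts = (8 + 4·12 + 16)/6 = 72/6 = 12; σ²_Vendor contracts = ((16−8)/6)² = 1.778
te_Permits = (3 + 4·6 + 15)/6 = 42/6 = 7; σ²_Permits = ((15−3)/6)² = 4.000
te_Catering order = (1 + 4·3 + 11)/6 = 24/6 = 4; σ²_Catering order = ((11−1)/6)² = 2.778
te_AV setup = (2 + 4·3 + 10)/6 = 24/6 = 4; σ²_AV setup = ((10−2)/6)² = 1.778
te_Stage build = (2 + 4·3 + 10)/6 = 24/6 = 4; σ²_Stage build = ((10−2)/6)² = 1.778
te_Marketing push = (9 + 4·13 + 23)/6 = 84/6 = 14; σ²_Marketing push = ((23−9)/6)² = 5.444
te_Ticketing = (5 + 4·6 + 13)/6 = 42/6 = 7; σ²_Ticketing = ((13−5)/6)² = 1.778
te_Staff briefing = (4 + 4·8 + 18)/6 = 54/6 = 9; σ²_Staff briefing = ((18−4)/6)² = 5.444
te_Rehearsal = (5 + 4·10 + 15)/6 = 60/6 = 10; σ²_Rehearsal = ((15−5)/6)² = 2.778
te_Signage = (1 + 4·2 + 9)/6 = 18/6 = 3; σ²_Signage = ((9−1)/6)² = 1.778

Forward pass:
ES_Vendor contracts = 0; EF_Vendor contracts = 12
ES_Permits = 0; EF_Permits = 7
ES_Catering order = 0; EF_Catering order = 4
ES_AV setup = max(EF_Vendor contracts=12, EF_Permits=7) = 12; EF_AV setup = 12+4 = 16
ES_Stage build = 4; EF_Stage build = 4+4 = 8
ES_Marketing push = max(EF_Vendor contracts=12, EF_Catering order=4) = 12; EF_Marketing push = 12+14 = 26
ES_Ticketing = 12; EF_Ticketing = 12+7 = 19
ES_Staff briefing = 7; EF_Staff briefing = 7+9 = 16
ES_Rehearsal = 26; EF_Rehearsal = 26+10 = 36
ES_Signage = max(EF_AV setup=16, EF_Stage build=8, EF_Ticketing=19, EF_Staff briefing=16, EF_Rehearsal=36) = 36; EF_Signage = 36+3 = 39
Expected project duration μ = 39 days. Critical path: Vendor contracts → Marketing push → Rehearsal → Signage.

Variance along critical path = 1.778 + 5.444 + 2.778 + 1.778 = 11.778; σ = √11.778 = 3.432 days.
Z = (44 − 39) / 3.432 = 1.457
P(T ≤ 44) = Φ(1.457) ≈ 0.927

0.927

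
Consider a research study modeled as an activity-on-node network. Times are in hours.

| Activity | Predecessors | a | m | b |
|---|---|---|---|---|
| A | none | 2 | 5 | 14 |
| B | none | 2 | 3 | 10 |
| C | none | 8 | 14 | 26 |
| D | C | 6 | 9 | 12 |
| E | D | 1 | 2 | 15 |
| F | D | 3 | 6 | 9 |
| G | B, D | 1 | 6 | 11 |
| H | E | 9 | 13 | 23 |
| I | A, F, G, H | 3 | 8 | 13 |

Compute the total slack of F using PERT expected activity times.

12 hours

te_A = (2 + 4·5 + 14)/6 = 36/6 = 6
te_B = (2 + 4·3 + 10)/6 = 24/6 = 4
te_C = (8 + 4·14 + 26)/6 = 90/6 = 15
te_D = (6 + 4·9 + 12)/6 = 54/6 = 9
te_E = (1 + 4·2 + 15)/6 = 24/6 = 4
te_F = (3 + 4·6 + 9)/6 = 36/6 = 6
te_G = (1 + 4·6 + 11)/6 = 36/6 = 6
te_H = (9 + 4·13 + 23)/6 = 84/6 = 14
te_I = (3 + 4·8 + 13)/6 = 48/6 = 8

Forward pass:
ES_A = 0; EF_A = 6
ES_B = 0; EF_B = 4
ES_C = 0; EF_C = 15
ES_D = 15; EF_D = 15+9 = 24
ES_E = 24; EF_E = 24+4 = 28
ES_F = 24; EF_F = 24+6 = 30
ES_G = max(EF_B=4, EF_D=24) = 24; EF_G = 24+6 = 30
ES_H = 28; EF_H = 28+14 = 42
ES_I = max(EF_A=6, EF_F=30, EF_G=30, EF_H=42) = 42; EF_I = 42+8 = 50
Expected project duration μ = 50 hours. Critical path: C → D → E → H → I.

Backward pass:
LF_I = 50; LS_I = 50−8 = 42
LF_H = LS_I = 42; LS_H = 42−14 = 28
LF_G = LS_I = 42; LS_G = 42−6 = 36
LF_F = LS_I = 42; LS_F = 42−6 = 36
LF_E = LS_H = 28; LS_E = 28−4 = 24
LF_D = min(LS_E=24, LS_F=36, LS_G=36) = 24; LS_D = 24−9 = 15
LF_C = LS_D = 15; LS_C = 15−15 = 0
LF_B = LS_G = 36; LS_B = 36−4 = 32
LF_A = LS_I = 42; LS_A = 42−6 = 36
Slack_F = LS_F − ES_F = 36 − 24 = 12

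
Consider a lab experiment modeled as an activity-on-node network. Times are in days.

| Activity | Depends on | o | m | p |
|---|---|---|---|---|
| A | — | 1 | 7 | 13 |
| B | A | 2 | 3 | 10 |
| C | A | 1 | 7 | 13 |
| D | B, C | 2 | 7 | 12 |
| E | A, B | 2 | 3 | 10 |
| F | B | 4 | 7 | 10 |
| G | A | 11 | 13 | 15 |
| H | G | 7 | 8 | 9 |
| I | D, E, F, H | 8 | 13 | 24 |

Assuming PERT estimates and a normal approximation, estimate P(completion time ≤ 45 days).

te_A = (1 + 4·7 + 13)/6 = 42/6 = 7; σ²_A = ((13−1)/6)² = 4.000
te_B = (2 + 4·3 + 10)/6 = 24/6 = 4; σ²_B = ((10−2)/6)² = 1.778
te_C = (1 + 4·7 + 13)/6 = 42/6 = 7; σ²_C = ((13−1)/6)² = 4.000
te_D = (2 + 4·7 + 12)/6 = 42/6 = 7; σ²_D = ((12−2)/6)² = 2.778
te_E = (2 + 4·3 + 10)/6 = 24/6 = 4; σ²_E = ((10−2)/6)² = 1.778
te_F = (4 + 4·7 + 10)/6 = 42/6 = 7; σ²_F = ((10−4)/6)² = 1.000
te_G = (11 + 4·13 + 15)/6 = 78/6 = 13; σ²_G = ((15−11)/6)² = 0.444
te_H = (7 + 4·8 + 9)/6 = 48/6 = 8; σ²_H = ((9−7)/6)² = 0.111
te_I = (8 + 4·13 + 24)/6 = 84/6 = 14; σ²_I = ((24−8)/6)² = 7.111

Forward pass:
ES_A = 0; EF_A = 7
ES_B = 7; EF_B = 7+4 = 11
ES_C = 7; EF_C = 7+7 = 14
ES_D = max(EF_B=11, EF_C=14) = 14; EF_D = 14+7 = 21
ES_E = max(EF_A=7, EF_B=11) = 11; EF_E = 11+4 = 15
ES_F = 11; EF_F = 11+7 = 18
ES_G = 7; EF_G = 7+13 = 20
ES_H = 20; EF_H = 20+8 = 28
ES_I = max(EF_D=21, EF_E=15, EF_F=18, EF_H=28) = 28; EF_I = 28+14 = 42
Expected project duration μ = 42 days. Critical path: A → G → H → I.

Variance along critical path = 4.000 + 0.444 + 0.111 + 7.111 = 11.667; σ = √11.667 = 3.416 days.
Z = (45 − 42) / 3.416 = 0.878
P(T ≤ 45) = Φ(0.878) ≈ 0.810

0.810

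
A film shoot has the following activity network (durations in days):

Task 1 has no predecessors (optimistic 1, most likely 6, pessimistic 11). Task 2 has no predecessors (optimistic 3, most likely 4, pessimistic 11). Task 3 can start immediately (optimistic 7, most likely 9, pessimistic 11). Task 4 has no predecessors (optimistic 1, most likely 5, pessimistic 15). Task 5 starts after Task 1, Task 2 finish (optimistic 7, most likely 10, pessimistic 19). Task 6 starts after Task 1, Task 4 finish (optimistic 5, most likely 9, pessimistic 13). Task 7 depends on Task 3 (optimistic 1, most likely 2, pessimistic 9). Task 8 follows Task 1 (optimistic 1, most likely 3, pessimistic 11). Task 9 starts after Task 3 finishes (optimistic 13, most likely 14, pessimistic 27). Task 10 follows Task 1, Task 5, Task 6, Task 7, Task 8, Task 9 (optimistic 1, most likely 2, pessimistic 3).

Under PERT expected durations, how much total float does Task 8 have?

te_Task 1 = (1 + 4·6 + 11)/6 = 36/6 = 6
te_Task 2 = (3 + 4·4 + 11)/6 = 30/6 = 5
te_Task 3 = (7 + 4·9 + 11)/6 = 54/6 = 9
te_Task 4 = (1 + 4·5 + 15)/6 = 36/6 = 6
te_Task 5 = (7 + 4·10 + 19)/6 = 66/6 = 11
te_Task 6 = (5 + 4·9 + 13)/6 = 54/6 = 9
te_Task 7 = (1 + 4·2 + 9)/6 = 18/6 = 3
te_Task 8 = (1 + 4·3 + 11)/6 = 24/6 = 4
te_Task 9 = (13 + 4·14 + 27)/6 = 96/6 = 16
te_Task 10 = (1 + 4·2 + 3)/6 = 12/6 = 2

Forward pass:
ES_Task 1 = 0; EF_Task 1 = 6
ES_Task 2 = 0; EF_Task 2 = 5
ES_Task 3 = 0; EF_Task 3 = 9
ES_Task 4 = 0; EF_Task 4 = 6
ES_Task 5 = max(EF_Task 1=6, EF_Task 2=5) = 6; EF_Task 5 = 6+11 = 17
ES_Task 6 = max(EF_Task 1=6, EF_Task 4=6) = 6; EF_Task 6 = 6+9 = 15
ES_Task 7 = 9; EF_Task 7 = 9+3 = 12
ES_Task 8 = 6; EF_Task 8 = 6+4 = 10
ES_Task 9 = 9; EF_Task 9 = 9+16 = 25
ES_Task 10 = max(EF_Task 1=6, EF_Task 5=17, EF_Task 6=15, EF_Task 7=12, EF_Task 8=10, EF_Task 9=25) = 25; EF_Task 10 = 25+2 = 27
Expected project duration μ = 27 days. Critical path: Task 3 → Task 9 → Task 10.

Backward pass:
LF_Task 10 = 27; LS_Task 10 = 27−2 = 25
LF_Task 9 = LS_Task 10 = 25; LS_Task 9 = 25−16 = 9
LF_Task 8 = LS_Task 10 = 25; LS_Task 8 = 25−4 = 21
LF_Task 7 = LS_Task 10 = 25; LS_Task 7 = 25−3 = 22
LF_Task 6 = LS_Task 10 = 25; LS_Task 6 = 25−9 = 16
LF_Task 5 = LS_Task 10 = 25; LS_Task 5 = 25−11 = 14
LF_Task 4 = LS_Task 6 = 16; LS_Task 4 = 16−6 = 10
LF_Task 3 = min(LS_Task 7=22, LS_Task 9=9) = 9; LS_Task 3 = 9−9 = 0
LF_Task 2 = LS_Task 5 = 14; LS_Task 2 = 14−5 = 9
LF_Task 1 = min(LS_Task 5=14, LS_Task 6=16, LS_Task 8=21, LS_Task 10=25) = 14; LS_Task 1 = 14−6 = 8
Slack_Task 8 = LS_Task 8 − ES_Task 8 = 21 − 6 = 15

15 days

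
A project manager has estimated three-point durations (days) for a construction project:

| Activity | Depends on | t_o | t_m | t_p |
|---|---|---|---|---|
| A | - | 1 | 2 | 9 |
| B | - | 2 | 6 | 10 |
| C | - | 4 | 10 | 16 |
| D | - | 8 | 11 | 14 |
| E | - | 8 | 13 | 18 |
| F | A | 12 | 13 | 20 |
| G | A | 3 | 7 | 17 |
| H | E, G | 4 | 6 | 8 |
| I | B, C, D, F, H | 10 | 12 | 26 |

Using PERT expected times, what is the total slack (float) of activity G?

2 days

te_A = (1 + 4·2 + 9)/6 = 18/6 = 3
te_B = (2 + 4·6 + 10)/6 = 36/6 = 6
te_C = (4 + 4·10 + 16)/6 = 60/6 = 10
te_D = (8 + 4·11 + 14)/6 = 66/6 = 11
te_E = (8 + 4·13 + 18)/6 = 78/6 = 13
te_F = (12 + 4·13 + 20)/6 = 84/6 = 14
te_G = (3 + 4·7 + 17)/6 = 48/6 = 8
te_H = (4 + 4·6 + 8)/6 = 36/6 = 6
te_I = (10 + 4·12 + 26)/6 = 84/6 = 14

Forward pass:
ES_A = 0; EF_A = 3
ES_B = 0; EF_B = 6
ES_C = 0; EF_C = 10
ES_D = 0; EF_D = 11
ES_E = 0; EF_E = 13
ES_F = 3; EF_F = 3+14 = 17
ES_G = 3; EF_G = 3+8 = 11
ES_H = max(EF_E=13, EF_G=11) = 13; EF_H = 13+6 = 19
ES_I = max(EF_B=6, EF_C=10, EF_D=11, EF_F=17, EF_H=19) = 19; EF_I = 19+14 = 33
Expected project duration μ = 33 days. Critical path: E → H → I.

Backward pass:
LF_I = 33; LS_I = 33−14 = 19
LF_H = LS_I = 19; LS_H = 19−6 = 13
LF_G = LS_H = 13; LS_G = 13−8 = 5
LF_F = LS_I = 19; LS_F = 19−14 = 5
LF_E = LS_H = 13; LS_E = 13−13 = 0
LF_D = LS_I = 19; LS_D = 19−11 = 8
LF_C = LS_I = 19; LS_C = 19−10 = 9
LF_B = LS_I = 19; LS_B = 19−6 = 13
LF_A = min(LS_F=5, LS_G=5) = 5; LS_A = 5−3 = 2
Slack_G = LS_G − ES_G = 5 − 3 = 2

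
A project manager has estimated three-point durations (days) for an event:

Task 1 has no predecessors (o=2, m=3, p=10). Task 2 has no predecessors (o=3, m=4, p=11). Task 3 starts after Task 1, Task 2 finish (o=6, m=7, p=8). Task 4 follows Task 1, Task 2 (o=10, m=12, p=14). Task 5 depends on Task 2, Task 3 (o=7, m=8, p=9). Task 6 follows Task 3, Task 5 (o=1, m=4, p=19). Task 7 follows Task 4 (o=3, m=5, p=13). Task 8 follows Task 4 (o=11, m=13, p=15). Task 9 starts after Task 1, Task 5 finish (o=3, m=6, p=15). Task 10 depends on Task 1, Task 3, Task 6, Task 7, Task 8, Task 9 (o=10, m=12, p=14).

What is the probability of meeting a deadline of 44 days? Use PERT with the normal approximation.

te_Task 1 = (2 + 4·3 + 10)/6 = 24/6 = 4; σ²_Task 1 = ((10−2)/6)² = 1.778
te_Task 2 = (3 + 4·4 + 11)/6 = 30/6 = 5; σ²_Task 2 = ((11−3)/6)² = 1.778
te_Task 3 = (6 + 4·7 + 8)/6 = 42/6 = 7; σ²_Task 3 = ((8−6)/6)² = 0.111
te_Task 4 = (10 + 4·12 + 14)/6 = 72/6 = 12; σ²_Task 4 = ((14−10)/6)² = 0.444
te_Task 5 = (7 + 4·8 + 9)/6 = 48/6 = 8; σ²_Task 5 = ((9−7)/6)² = 0.111
te_Task 6 = (1 + 4·4 + 19)/6 = 36/6 = 6; σ²_Task 6 = ((19−1)/6)² = 9.000
te_Task 7 = (3 + 4·5 + 13)/6 = 36/6 = 6; σ²_Task 7 = ((13−3)/6)² = 2.778
te_Task 8 = (11 + 4·13 + 15)/6 = 78/6 = 13; σ²_Task 8 = ((15−11)/6)² = 0.444
te_Task 9 = (3 + 4·6 + 15)/6 = 42/6 = 7; σ²_Task 9 = ((15−3)/6)² = 4.000
te_Task 10 = (10 + 4·12 + 14)/6 = 72/6 = 12; σ²_Task 10 = ((14−10)/6)² = 0.444

Forward pass:
ES_Task 1 = 0; EF_Task 1 = 4
ES_Task 2 = 0; EF_Task 2 = 5
ES_Task 3 = max(EF_Task 1=4, EF_Task 2=5) = 5; EF_Task 3 = 5+7 = 12
ES_Task 4 = max(EF_Task 1=4, EF_Task 2=5) = 5; EF_Task 4 = 5+12 = 17
ES_Task 5 = max(EF_Task 2=5, EF_Task 3=12) = 12; EF_Task 5 = 12+8 = 20
ES_Task 6 = max(EF_Task 3=12, EF_Task 5=20) = 20; EF_Task 6 = 20+6 = 26
ES_Task 7 = 17; EF_Task 7 = 17+6 = 23
ES_Task 8 = 17; EF_Task 8 = 17+13 = 30
ES_Task 9 = max(EF_Task 1=4, EF_Task 5=20) = 20; EF_Task 9 = 20+7 = 27
ES_Task 10 = max(EF_Task 1=4, EF_Task 3=12, EF_Task 6=26, EF_Task 7=23, EF_Task 8=30, EF_Task 9=27) = 30; EF_Task 10 = 30+12 = 42
Expected project duration μ = 42 days. Critical path: Task 2 → Task 4 → Task 8 → Task 10.

Variance along critical path = 1.778 + 0.444 + 0.444 + 0.444 = 3.111; σ = √3.111 = 1.764 days.
Z = (44 − 42) / 1.764 = 1.134
P(T ≤ 44) = Φ(1.134) ≈ 0.872

0.872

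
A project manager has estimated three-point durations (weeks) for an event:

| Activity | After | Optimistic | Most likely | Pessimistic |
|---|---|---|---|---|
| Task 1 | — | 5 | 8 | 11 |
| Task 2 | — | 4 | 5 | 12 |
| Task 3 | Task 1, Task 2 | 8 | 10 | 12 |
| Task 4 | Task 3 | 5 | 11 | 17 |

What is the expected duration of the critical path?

te_Task 1 = (5 + 4·8 + 11)/6 = 48/6 = 8
te_Task 2 = (4 + 4·5 + 12)/6 = 36/6 = 6
te_Task 3 = (8 + 4·10 + 12)/6 = 60/6 = 10
te_Task 4 = (5 + 4·11 + 17)/6 = 66/6 = 11

Forward pass:
ES_Task 1 = 0; EF_Task 1 = 8
ES_Task 2 = 0; EF_Task 2 = 6
ES_Task 3 = max(EF_Task 1=8, EF_Task 2=6) = 8; EF_Task 3 = 8+10 = 18
ES_Task 4 = 18; EF_Task 4 = 18+11 = 29
Expected project duration μ = 29 weeks. Critical path: Task 1 → Task 3 → Task 4.

29 weeks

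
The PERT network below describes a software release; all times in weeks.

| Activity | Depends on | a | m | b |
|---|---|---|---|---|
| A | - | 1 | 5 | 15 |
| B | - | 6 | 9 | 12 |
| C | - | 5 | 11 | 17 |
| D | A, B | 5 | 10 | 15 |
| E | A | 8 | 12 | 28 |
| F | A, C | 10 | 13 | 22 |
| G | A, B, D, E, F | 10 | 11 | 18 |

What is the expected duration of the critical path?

te_A = (1 + 4·5 + 15)/6 = 36/6 = 6
te_B = (6 + 4·9 + 12)/6 = 54/6 = 9
te_C = (5 + 4·11 + 17)/6 = 66/6 = 11
te_D = (5 + 4·10 + 15)/6 = 60/6 = 10
te_E = (8 + 4·12 + 28)/6 = 84/6 = 14
te_F = (10 + 4·13 + 22)/6 = 84/6 = 14
te_G = (10 + 4·11 + 18)/6 = 72/6 = 12

Forward pass:
ES_A = 0; EF_A = 6
ES_B = 0; EF_B = 9
ES_C = 0; EF_C = 11
ES_D = max(EF_A=6, EF_B=9) = 9; EF_D = 9+10 = 19
ES_E = 6; EF_E = 6+14 = 20
ES_F = max(EF_A=6, EF_C=11) = 11; EF_F = 11+14 = 25
ES_G = max(EF_A=6, EF_B=9, EF_D=19, EF_E=20, EF_F=25) = 25; EF_G = 25+12 = 37
Expected project duration μ = 37 weeks. Critical path: C → F → G.

37 weeks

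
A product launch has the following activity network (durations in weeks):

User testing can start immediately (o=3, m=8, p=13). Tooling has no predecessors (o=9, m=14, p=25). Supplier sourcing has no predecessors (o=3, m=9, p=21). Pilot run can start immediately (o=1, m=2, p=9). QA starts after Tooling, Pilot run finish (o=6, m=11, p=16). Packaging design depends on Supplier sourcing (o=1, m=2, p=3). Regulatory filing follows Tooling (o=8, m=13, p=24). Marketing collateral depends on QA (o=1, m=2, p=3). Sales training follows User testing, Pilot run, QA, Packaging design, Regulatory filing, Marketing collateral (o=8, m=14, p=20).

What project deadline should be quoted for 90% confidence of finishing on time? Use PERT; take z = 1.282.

te_User testing = (3 + 4·8 + 13)/6 = 48/6 = 8; σ²_User testing = ((13−3)/6)² = 2.778
te_Tooling = (9 + 4·14 + 25)/6 = 90/6 = 15; σ²_Tooling = ((25−9)/6)² = 7.111
te_Supplier sourcing = (3 + 4·9 + 21)/6 = 60/6 = 10; σ²_Supplier sourcing = ((21−3)/6)² = 9.000
te_Pilot run = (1 + 4·2 + 9)/6 = 18/6 = 3; σ²_Pilot run = ((9−1)/6)² = 1.778
te_QA = (6 + 4·11 + 16)/6 = 66/6 = 11; σ²_QA = ((16−6)/6)² = 2.778
te_Packaging design = (1 + 4·2 + 3)/6 = 12/6 = 2; σ²_Packaging design = ((3−1)/6)² = 0.111
te_Regulatory filing = (8 + 4·13 + 24)/6 = 84/6 = 14; σ²_Regulatory filing = ((24−8)/6)² = 7.111
te_Marketing collateral = (1 + 4·2 + 3)/6 = 12/6 = 2; σ²_Marketing collateral = ((3−1)/6)² = 0.111
te_Sales training = (8 + 4·14 + 20)/6 = 84/6 = 14; σ²_Sales training = ((20−8)/6)² = 4.000

Forward pass:
ES_User testing = 0; EF_User testing = 8
ES_Tooling = 0; EF_Tooling = 15
ES_Supplier sourcing = 0; EF_Supplier sourcing = 10
ES_Pilot run = 0; EF_Pilot run = 3
ES_QA = max(EF_Tooling=15, EF_Pilot run=3) = 15; EF_QA = 15+11 = 26
ES_Packaging design = 10; EF_Packaging design = 10+2 = 12
ES_Regulatory filing = 15; EF_Regulatory filing = 15+14 = 29
ES_Marketing collateral = 26; EF_Marketing collateral = 26+2 = 28
ES_Sales training = max(EF_User testing=8, EF_Pilot run=3, EF_QA=26, EF_Packaging design=12, EF_Regulatory filing=29, EF_Marketing collateral=28) = 29; EF_Sales training = 29+14 = 43
Expected project duration μ = 43 weeks. Critical path: Tooling → Regulatory filing → Sales training.

Variance along critical path = 7.111 + 7.111 + 4.000 = 18.222; σ = 4.269 weeks.
D = μ + z·σ = 43 + 1.282·4.269 = 48.5 weeks

48.5 weeks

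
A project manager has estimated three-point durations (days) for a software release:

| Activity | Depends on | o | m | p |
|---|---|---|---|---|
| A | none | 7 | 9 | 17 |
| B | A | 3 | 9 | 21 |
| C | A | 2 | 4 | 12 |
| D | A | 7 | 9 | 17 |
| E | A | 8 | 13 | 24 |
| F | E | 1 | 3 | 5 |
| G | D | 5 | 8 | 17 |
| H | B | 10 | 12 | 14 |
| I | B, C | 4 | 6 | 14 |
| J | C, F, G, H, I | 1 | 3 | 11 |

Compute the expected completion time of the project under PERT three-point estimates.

36 days

te_A = (7 + 4·9 + 17)/6 = 60/6 = 10
te_B = (3 + 4·9 + 21)/6 = 60/6 = 10
te_C = (2 + 4·4 + 12)/6 = 30/6 = 5
te_D = (7 + 4·9 + 17)/6 = 60/6 = 10
te_E = (8 + 4·13 + 24)/6 = 84/6 = 14
te_F = (1 + 4·3 + 5)/6 = 18/6 = 3
te_G = (5 + 4·8 + 17)/6 = 54/6 = 9
te_H = (10 + 4·12 + 14)/6 = 72/6 = 12
te_I = (4 + 4·6 + 14)/6 = 42/6 = 7
te_J = (1 + 4·3 + 11)/6 = 24/6 = 4

Forward pass:
ES_A = 0; EF_A = 10
ES_B = 10; EF_B = 10+10 = 20
ES_C = 10; EF_C = 10+5 = 15
ES_D = 10; EF_D = 10+10 = 20
ES_E = 10; EF_E = 10+14 = 24
ES_F = 24; EF_F = 24+3 = 27
ES_G = 20; EF_G = 20+9 = 29
ES_H = 20; EF_H = 20+12 = 32
ES_I = max(EF_B=20, EF_C=15) = 20; EF_I = 20+7 = 27
ES_J = max(EF_C=15, EF_F=27, EF_G=29, EF_H=32, EF_I=27) = 32; EF_J = 32+4 = 36
Expected project duration μ = 36 days. Critical path: A → B → H → J.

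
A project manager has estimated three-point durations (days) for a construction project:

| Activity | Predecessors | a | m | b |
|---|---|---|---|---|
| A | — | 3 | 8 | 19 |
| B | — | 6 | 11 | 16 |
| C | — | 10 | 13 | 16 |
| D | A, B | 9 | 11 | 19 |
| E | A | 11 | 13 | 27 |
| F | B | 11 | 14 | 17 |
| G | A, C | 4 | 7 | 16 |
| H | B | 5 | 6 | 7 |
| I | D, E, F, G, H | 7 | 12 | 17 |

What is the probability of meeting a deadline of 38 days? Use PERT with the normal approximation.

te_A = (3 + 4·8 + 19)/6 = 54/6 = 9; σ²_A = ((19−3)/6)² = 7.111
te_B = (6 + 4·11 + 16)/6 = 66/6 = 11; σ²_B = ((16−6)/6)² = 2.778
te_C = (10 + 4·13 + 16)/6 = 78/6 = 13; σ²_C = ((16−10)/6)² = 1.000
te_D = (9 + 4·11 + 19)/6 = 72/6 = 12; σ²_D = ((19−9)/6)² = 2.778
te_E = (11 + 4·13 + 27)/6 = 90/6 = 15; σ²_E = ((27−11)/6)² = 7.111
te_F = (11 + 4·14 + 17)/6 = 84/6 = 14; σ²_F = ((17−11)/6)² = 1.000
te_G = (4 + 4·7 + 16)/6 = 48/6 = 8; σ²_G = ((16−4)/6)² = 4.000
te_H = (5 + 4·6 + 7)/6 = 36/6 = 6; σ²_H = ((7−5)/6)² = 0.111
te_I = (7 + 4·12 + 17)/6 = 72/6 = 12; σ²_I = ((17−7)/6)² = 2.778

Forward pass:
ES_A = 0; EF_A = 9
ES_B = 0; EF_B = 11
ES_C = 0; EF_C = 13
ES_D = max(EF_A=9, EF_B=11) = 11; EF_D = 11+12 = 23
ES_E = 9; EF_E = 9+15 = 24
ES_F = 11; EF_F = 11+14 = 25
ES_G = max(EF_A=9, EF_C=13) = 13; EF_G = 13+8 = 21
ES_H = 11; EF_H = 11+6 = 17
ES_I = max(EF_D=23, EF_E=24, EF_F=25, EF_G=21, EF_H=17) = 25; EF_I = 25+12 = 37
Expected project duration μ = 37 days. Critical path: B → F → I.

Variance along critical path = 2.778 + 1.000 + 2.778 = 6.556; σ = √6.556 = 2.560 days.
Z = (38 − 37) / 2.560 = 0.391
P(T ≤ 38) = Φ(0.391) ≈ 0.652

0.652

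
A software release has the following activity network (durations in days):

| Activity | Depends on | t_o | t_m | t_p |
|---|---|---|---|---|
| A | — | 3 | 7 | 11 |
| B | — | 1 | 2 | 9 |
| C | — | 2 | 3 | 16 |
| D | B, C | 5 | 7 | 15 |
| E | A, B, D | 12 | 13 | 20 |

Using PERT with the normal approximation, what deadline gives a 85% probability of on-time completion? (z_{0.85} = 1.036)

te_A = (3 + 4·7 + 11)/6 = 42/6 = 7; σ²_A = ((11−3)/6)² = 1.778
te_B = (1 + 4·2 + 9)/6 = 18/6 = 3; σ²_B = ((9−1)/6)² = 1.778
te_C = (2 + 4·3 + 16)/6 = 30/6 = 5; σ²_C = ((16−2)/6)² = 5.444
te_D = (5 + 4·7 + 15)/6 = 48/6 = 8; σ²_D = ((15−5)/6)² = 2.778
te_E = (12 + 4·13 + 20)/6 = 84/6 = 14; σ²_E = ((20−12)/6)² = 1.778

Forward pass:
ES_A = 0; EF_A = 7
ES_B = 0; EF_B = 3
ES_C = 0; EF_C = 5
ES_D = max(EF_B=3, EF_C=5) = 5; EF_D = 5+8 = 13
ES_E = max(EF_A=7, EF_B=3, EF_D=13) = 13; EF_E = 13+14 = 27
Expected project duration μ = 27 days. Critical path: C → D → E.

Variance along critical path = 5.444 + 2.778 + 1.778 = 10.000; σ = 3.162 days.
D = μ + z·σ = 27 + 1.036·3.162 = 30.3 days

30.3 days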